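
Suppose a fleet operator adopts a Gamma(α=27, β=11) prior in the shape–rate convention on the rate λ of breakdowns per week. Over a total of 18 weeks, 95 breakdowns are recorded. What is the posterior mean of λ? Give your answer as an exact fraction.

122/29

Total count 95 over total exposure 18 weeks.
Conjugate update: add total count to the shape and total exposure to the rate, giving Gamma(122, 29).
Posterior mean = α'/β' = 122/29.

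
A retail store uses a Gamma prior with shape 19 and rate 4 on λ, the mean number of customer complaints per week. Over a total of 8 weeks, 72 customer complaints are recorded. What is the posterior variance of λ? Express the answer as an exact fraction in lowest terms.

91/144

Total count 72 over total exposure 8 weeks.
Conjugate update: add total count to the shape and total exposure to the rate, giving Gamma(91, 12).
Posterior variance = α'/β'² = 91/144.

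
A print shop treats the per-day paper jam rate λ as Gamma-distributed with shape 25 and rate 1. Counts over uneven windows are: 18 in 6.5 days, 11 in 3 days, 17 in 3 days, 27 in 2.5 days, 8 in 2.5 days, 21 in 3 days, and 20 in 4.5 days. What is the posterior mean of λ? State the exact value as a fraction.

Total count: 18 + 11 + 17 + 27 + 8 + 21 + 20 = 122.
Total exposure: 6.5 + 3 + 3 + 2.5 + 2.5 + 3 + 4.5 = 25 days.
Conjugate update: add total count to the shape and total exposure to the rate, giving Gamma(147, 26).
Posterior mean = α'/β' = 147/26.

147/26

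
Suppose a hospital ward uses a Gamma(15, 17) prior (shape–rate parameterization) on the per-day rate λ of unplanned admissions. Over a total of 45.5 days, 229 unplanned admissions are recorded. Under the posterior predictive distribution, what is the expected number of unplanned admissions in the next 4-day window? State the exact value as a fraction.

1952/125

Total count 229 over total exposure 45.5 days.
Posterior: α' = 15 + 229 = 244, β' = 17 + 45.5 = 125/2.
Predictive mean over a 4-day window = T·E[λ|data] = 4·244/(125/2) = 1952/125.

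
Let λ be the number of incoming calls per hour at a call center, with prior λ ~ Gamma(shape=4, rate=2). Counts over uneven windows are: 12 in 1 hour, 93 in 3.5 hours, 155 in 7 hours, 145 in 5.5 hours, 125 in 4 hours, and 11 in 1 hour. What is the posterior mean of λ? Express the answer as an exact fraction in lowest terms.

Total count: 12 + 93 + 155 + 145 + 125 + 11 = 541.
Total exposure: 1 + 3.5 + 7 + 5.5 + 4 + 1 = 22 hours.
Gamma(α, β) with Poisson data over total exposure Σt gives posterior Gamma(α+Σx, β+Σt) = Gamma(545, 24).
Posterior mean = α'/β' = 545/24.

545/24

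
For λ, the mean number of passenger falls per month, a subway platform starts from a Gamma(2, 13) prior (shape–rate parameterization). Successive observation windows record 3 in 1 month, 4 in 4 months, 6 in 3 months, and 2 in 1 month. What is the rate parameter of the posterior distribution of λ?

22

Total count: 3 + 4 + 6 + 2 = 15.
Total exposure: 1 + 4 + 3 + 1 = 9 months.
Gamma(α, β) with Poisson data over total exposure Σt gives posterior Gamma(α+Σx, β+Σt) = Gamma(17, 22).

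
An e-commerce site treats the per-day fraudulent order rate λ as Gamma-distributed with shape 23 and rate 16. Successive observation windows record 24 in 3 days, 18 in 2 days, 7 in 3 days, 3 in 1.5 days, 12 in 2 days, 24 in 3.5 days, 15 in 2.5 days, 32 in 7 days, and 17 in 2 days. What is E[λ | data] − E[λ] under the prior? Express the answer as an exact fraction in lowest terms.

Total count: 24 + 18 + 7 + 3 + 12 + 24 + 15 + 32 + 17 = 152.
Total exposure: 3 + 2 + 3 + 1.5 + 2 + 3.5 + 2.5 + 7 + 2 = 26.5 days.
The Gamma prior is conjugate for the Poisson rate, so λ | data ~ Gamma(23+152, 16+26.5) = Gamma(175, 85/2).
Posterior mean = 175/(85/2) = 70/17; prior mean = 23/16 = 23/16. Difference = 70/17 − 23/16 = 729/272.

729/272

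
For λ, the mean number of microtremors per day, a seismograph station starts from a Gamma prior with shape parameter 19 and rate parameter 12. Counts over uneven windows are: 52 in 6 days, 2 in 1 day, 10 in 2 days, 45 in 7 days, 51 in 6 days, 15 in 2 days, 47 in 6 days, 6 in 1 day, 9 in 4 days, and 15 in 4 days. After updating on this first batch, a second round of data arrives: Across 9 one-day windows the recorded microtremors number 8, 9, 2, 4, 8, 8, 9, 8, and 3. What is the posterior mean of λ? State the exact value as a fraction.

Total count: 52 + 2 + 10 + 45 + 51 + 15 + 47 + 6 + 9 + 15 = 252.
Total exposure: 6 + 1 + 2 + 7 + 6 + 2 + 6 + 1 + 4 + 4 = 39 days.
After the first batch: Gamma(19 + 252, 12 + 39) = Gamma(271, 51).
Total count: 8 + 9 + 2 + 4 + 8 + 8 + 9 + 8 + 3 = 59.
Total exposure: 9 days.
After the second batch: Gamma(271 + 59, 51 + 9) = Gamma(330, 60).
Posterior mean = α'/β' = 330/60 = 11/2.

11/2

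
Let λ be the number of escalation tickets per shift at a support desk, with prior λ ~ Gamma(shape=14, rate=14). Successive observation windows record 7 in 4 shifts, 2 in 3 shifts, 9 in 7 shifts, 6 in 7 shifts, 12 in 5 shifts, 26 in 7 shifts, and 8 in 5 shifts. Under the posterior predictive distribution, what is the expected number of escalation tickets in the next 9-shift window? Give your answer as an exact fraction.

Total count: 7 + 2 + 9 + 6 + 12 + 26 + 8 = 70.
Total exposure: 4 + 3 + 7 + 7 + 5 + 7 + 5 = 38 shifts.
Posterior: α' = 14 + 70 = 84, β' = 14 + 38 = 52.
Predictive mean over a 9-shift window = T·E[λ|data] = 9·84/52 = 189/13.

189/13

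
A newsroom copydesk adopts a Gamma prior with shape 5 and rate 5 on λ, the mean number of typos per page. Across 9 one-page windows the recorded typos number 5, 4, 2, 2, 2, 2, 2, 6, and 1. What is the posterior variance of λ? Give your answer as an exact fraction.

31/196

Total count: 5 + 4 + 2 + 2 + 2 + 2 + 2 + 6 + 1 = 26.
Total exposure: 9 pages.
The Gamma prior is conjugate for the Poisson rate, so λ | data ~ Gamma(5+26, 5+9) = Gamma(31, 14).
Posterior variance = α'/β'² = 31/196.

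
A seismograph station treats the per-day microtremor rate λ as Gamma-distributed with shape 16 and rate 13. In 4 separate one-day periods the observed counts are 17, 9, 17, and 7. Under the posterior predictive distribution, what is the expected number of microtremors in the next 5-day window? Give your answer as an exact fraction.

Total count: 17 + 9 + 17 + 7 = 50.
Total exposure: 4 days.
By Gamma–Poisson conjugacy, the posterior is Gamma(α + Σx, β + Σt) = Gamma(16 + 50, 13 + 4) = Gamma(66, 17).
Predictive mean over a 5-day window = T·E[λ|data] = 5·66/17 = 330/17.

330/17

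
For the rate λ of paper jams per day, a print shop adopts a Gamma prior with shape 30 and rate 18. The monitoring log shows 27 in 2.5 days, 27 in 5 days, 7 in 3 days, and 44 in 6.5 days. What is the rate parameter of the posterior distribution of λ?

Total count: 27 + 27 + 7 + 44 = 105.
Total exposure: 2.5 + 5 + 3 + 6.5 = 17 days.
By Gamma–Poisson conjugacy, the posterior is Gamma(α + Σx, β + Σt) = Gamma(30 + 105, 18 + 17) = Gamma(135, 35).

35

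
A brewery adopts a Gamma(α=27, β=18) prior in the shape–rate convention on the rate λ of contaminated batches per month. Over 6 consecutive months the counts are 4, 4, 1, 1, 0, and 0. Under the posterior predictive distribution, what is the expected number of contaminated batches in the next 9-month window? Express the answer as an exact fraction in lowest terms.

111/8

Total count: 4 + 4 + 1 + 1 + 0 + 0 = 10.
Total exposure: 6 months.
By Gamma–Poisson conjugacy, the posterior is Gamma(α + Σx, β + Σt) = Gamma(27 + 10, 18 + 6) = Gamma(37, 24).
Predictive mean over a 9-month window = T·E[λ|data] = 9·37/24 = 111/8.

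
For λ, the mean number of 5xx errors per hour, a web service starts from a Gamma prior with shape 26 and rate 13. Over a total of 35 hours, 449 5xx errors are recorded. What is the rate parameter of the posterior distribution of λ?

48

Total count 449 over total exposure 35 hours.
The Gamma prior is conjugate for the Poisson rate, so λ | data ~ Gamma(26+449, 13+35) = Gamma(475, 48).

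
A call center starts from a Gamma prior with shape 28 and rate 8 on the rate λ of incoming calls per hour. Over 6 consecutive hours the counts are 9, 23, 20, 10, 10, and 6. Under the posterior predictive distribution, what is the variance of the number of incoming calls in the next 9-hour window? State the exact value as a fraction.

10971/98

Total count: 9 + 23 + 20 + 10 + 10 + 6 = 78.
Total exposure: 6 hours.
Posterior: α' = 28 + 78 = 106, β' = 8 + 6 = 14.
The posterior predictive for a window of length T is Negative Binomial with variance T·α'·(β'+T)/β'² = 9·106·23/196 = 10971/98.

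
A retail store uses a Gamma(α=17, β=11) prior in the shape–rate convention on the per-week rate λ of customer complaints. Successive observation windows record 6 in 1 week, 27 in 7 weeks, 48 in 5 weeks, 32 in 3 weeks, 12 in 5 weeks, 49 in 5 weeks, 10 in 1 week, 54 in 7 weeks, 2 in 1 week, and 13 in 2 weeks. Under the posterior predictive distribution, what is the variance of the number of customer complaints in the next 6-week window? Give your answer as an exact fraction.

Total count: 6 + 27 + 48 + 32 + 12 + 49 + 10 + 54 + 2 + 13 = 253.
Total exposure: 1 + 7 + 5 + 3 + 5 + 5 + 1 + 7 + 1 + 2 = 37 weeks.
By Gamma–Poisson conjugacy, the posterior is Gamma(α + Σx, β + Σt) = Gamma(17 + 253, 11 + 37) = Gamma(270, 48).
The posterior predictive for a window of length T is Negative Binomial with variance T·α'·(β'+T)/β'² = 6·270·54/2304 = 1215/32.

1215/32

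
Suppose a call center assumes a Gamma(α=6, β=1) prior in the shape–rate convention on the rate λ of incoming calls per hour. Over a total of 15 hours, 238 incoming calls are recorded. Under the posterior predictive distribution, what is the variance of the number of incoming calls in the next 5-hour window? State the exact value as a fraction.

6405/64

Total count 238 over total exposure 15 hours.
Gamma(α, β) with Poisson data over total exposure Σt gives posterior Gamma(α+Σx, β+Σt) = Gamma(244, 16).
The posterior predictive for a window of length T is Negative Binomial with variance T·α'·(β'+T)/β'² = 5·244·21/256 = 6405/64.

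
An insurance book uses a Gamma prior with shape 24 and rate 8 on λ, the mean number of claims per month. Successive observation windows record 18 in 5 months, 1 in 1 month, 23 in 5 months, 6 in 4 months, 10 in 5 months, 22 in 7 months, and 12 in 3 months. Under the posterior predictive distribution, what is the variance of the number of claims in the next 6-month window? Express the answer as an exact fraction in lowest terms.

7656/361

Total count: 18 + 1 + 23 + 6 + 10 + 22 + 12 = 92.
Total exposure: 5 + 1 + 5 + 4 + 5 + 7 + 3 = 30 months.
By Gamma–Poisson conjugacy, the posterior is Gamma(α + Σx, β + Σt) = Gamma(24 + 92, 8 + 30) = Gamma(116, 38).
The posterior predictive for a window of length T is Negative Binomial with variance T·α'·(β'+T)/β'² = 6·116·44/1444 = 7656/361.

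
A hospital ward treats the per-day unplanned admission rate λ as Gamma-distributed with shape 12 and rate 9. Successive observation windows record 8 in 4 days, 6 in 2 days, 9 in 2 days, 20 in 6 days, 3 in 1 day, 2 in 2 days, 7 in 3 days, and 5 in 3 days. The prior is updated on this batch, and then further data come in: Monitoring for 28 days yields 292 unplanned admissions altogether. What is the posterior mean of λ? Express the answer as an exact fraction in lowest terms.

Total count: 8 + 6 + 9 + 20 + 3 + 2 + 7 + 5 = 60.
Total exposure: 4 + 2 + 2 + 6 + 1 + 2 + 3 + 3 = 23 days.
After the first batch: Gamma(12 + 60, 9 + 23) = Gamma(72, 32).
Total count 292 over total exposure 28 days.
After the second batch: Gamma(72 + 292, 32 + 28) = Gamma(364, 60).
Posterior mean = α'/β' = 364/60 = 91/15.

91/15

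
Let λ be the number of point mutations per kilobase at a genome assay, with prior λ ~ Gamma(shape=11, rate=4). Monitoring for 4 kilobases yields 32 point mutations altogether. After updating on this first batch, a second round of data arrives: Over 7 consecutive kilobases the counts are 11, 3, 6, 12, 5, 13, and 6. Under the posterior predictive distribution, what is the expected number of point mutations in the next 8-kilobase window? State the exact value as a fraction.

Total count 32 over total exposure 4 kilobases.
After the first batch: Gamma(11 + 32, 4 + 4) = Gamma(43, 8).
Total count: 11 + 3 + 6 + 12 + 5 + 13 + 6 = 56.
Total exposure: 7 kilobases.
After the second batch: Gamma(43 + 56, 8 + 7) = Gamma(99, 15).
Predictive mean over an 8-kilobase window = T·E[λ|data] = 8·99/15 = 264/5.

264/5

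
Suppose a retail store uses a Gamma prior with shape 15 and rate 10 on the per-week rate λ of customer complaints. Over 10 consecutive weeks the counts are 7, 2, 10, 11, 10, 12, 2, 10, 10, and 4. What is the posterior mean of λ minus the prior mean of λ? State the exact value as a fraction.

Total count: 7 + 2 + 10 + 11 + 10 + 12 + 2 + 10 + 10 + 4 = 78.
Total exposure: 10 weeks.
By Gamma–Poisson conjugacy, the posterior is Gamma(α + Σx, β + Σt) = Gamma(15 + 78, 10 + 10) = Gamma(93, 20).
Posterior mean = 93/20 = 93/20; prior mean = 15/10 = 3/2. Difference = 93/20 − 3/2 = 63/20.

63/20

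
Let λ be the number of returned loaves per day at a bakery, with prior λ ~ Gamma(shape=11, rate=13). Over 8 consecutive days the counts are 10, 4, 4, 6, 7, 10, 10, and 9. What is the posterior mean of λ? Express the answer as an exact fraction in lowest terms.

Total count: 10 + 4 + 4 + 6 + 7 + 10 + 10 + 9 = 60.
Total exposure: 8 days.
Conjugate update: add total count to the shape and total exposure to the rate, giving Gamma(71, 21).
Posterior mean = α'/β' = 71/21.

71/21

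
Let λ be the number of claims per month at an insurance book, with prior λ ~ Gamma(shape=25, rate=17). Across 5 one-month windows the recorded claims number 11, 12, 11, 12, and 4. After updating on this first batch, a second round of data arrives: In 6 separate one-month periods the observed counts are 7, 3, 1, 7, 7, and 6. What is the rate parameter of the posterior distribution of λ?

28

Total count: 11 + 12 + 11 + 12 + 4 = 50.
Total exposure: 5 months.
After the first batch: Gamma(25 + 50, 17 + 5) = Gamma(75, 22).
Total count: 7 + 3 + 1 + 7 + 7 + 6 = 31.
Total exposure: 6 months.
After the second batch: Gamma(75 + 31, 22 + 6) = Gamma(106, 28).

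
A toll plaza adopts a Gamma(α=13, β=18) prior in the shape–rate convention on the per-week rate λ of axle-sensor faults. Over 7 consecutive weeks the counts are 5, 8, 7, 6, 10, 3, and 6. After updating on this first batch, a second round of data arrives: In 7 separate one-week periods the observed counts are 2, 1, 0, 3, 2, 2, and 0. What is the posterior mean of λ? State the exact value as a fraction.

17/8

Total count: 5 + 8 + 7 + 6 + 10 + 3 + 6 = 45.
Total exposure: 7 weeks.
After the first batch: Gamma(13 + 45, 18 + 7) = Gamma(58, 25).
Total count: 2 + 1 + 0 + 3 + 2 + 2 + 0 = 10.
Total exposure: 7 weeks.
After the second batch: Gamma(58 + 10, 25 + 7) = Gamma(68, 32).
Posterior mean = α'/β' = 68/32 = 17/8.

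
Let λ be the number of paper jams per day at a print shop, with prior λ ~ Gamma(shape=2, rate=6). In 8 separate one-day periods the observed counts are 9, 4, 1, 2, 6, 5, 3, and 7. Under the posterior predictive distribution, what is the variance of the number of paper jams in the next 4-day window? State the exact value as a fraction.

702/49

Total count: 9 + 4 + 1 + 2 + 6 + 5 + 3 + 7 = 37.
Total exposure: 8 days.
Gamma(α, β) with Poisson data over total exposure Σt gives posterior Gamma(α+Σx, β+Σt) = Gamma(39, 14).
The posterior predictive for a window of length T is Negative Binomial with variance T·α'·(β'+T)/β'² = 4·39·18/196 = 702/49.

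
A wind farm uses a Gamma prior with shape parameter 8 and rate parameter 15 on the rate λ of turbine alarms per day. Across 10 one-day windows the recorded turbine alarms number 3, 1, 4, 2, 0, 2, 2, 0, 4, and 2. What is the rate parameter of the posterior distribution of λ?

Total count: 3 + 1 + 4 + 2 + 0 + 2 + 2 + 0 + 4 + 2 = 20.
Total exposure: 10 days.
By Gamma–Poisson conjugacy, the posterior is Gamma(α + Σx, β + Σt) = Gamma(8 + 20, 15 + 10) = Gamma(28, 25).

25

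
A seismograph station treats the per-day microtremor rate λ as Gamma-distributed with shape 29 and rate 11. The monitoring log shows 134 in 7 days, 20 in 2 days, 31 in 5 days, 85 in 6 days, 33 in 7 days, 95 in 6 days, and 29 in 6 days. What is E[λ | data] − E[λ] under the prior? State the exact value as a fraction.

1783/275

Total count: 134 + 20 + 31 + 85 + 33 + 95 + 29 = 427.
Total exposure: 7 + 2 + 5 + 6 + 7 + 6 + 6 = 39 days.
The Gamma prior is conjugate for the Poisson rate, so λ | data ~ Gamma(29+427, 11+39) = Gamma(456, 50).
Posterior mean = 456/50 = 228/25; prior mean = 29/11 = 29/11. Difference = 228/25 − 29/11 = 1783/275.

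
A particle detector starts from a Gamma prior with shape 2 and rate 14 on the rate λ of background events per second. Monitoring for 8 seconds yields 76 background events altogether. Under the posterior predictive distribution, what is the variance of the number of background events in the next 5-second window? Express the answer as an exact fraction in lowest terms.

5265/242

Total count 76 over total exposure 8 seconds.
Gamma(α, β) with Poisson data over total exposure Σt gives posterior Gamma(α+Σx, β+Σt) = Gamma(78, 22).
The posterior predictive for a window of length T is Negative Binomial with variance T·α'·(β'+T)/β'² = 5·78·27/484 = 5265/242.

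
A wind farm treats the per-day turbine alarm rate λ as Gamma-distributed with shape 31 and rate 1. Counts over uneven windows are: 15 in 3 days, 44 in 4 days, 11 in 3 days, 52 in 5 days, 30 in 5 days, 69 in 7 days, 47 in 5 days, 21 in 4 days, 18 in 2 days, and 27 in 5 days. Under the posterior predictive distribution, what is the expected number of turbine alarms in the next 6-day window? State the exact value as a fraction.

1095/22

Total count: 15 + 44 + 11 + 52 + 30 + 69 + 47 + 21 + 18 + 27 = 334.
Total exposure: 3 + 4 + 3 + 5 + 5 + 7 + 5 + 4 + 2 + 5 = 43 days.
Posterior: α' = 31 + 334 = 365, β' = 1 + 43 = 44.
Predictive mean over a 6-day window = T·E[λ|data] = 6·365/44 = 1095/22.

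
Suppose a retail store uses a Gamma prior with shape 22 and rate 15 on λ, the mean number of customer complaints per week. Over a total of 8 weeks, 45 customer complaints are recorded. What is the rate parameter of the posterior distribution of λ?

23

Total count 45 over total exposure 8 weeks.
The Gamma prior is conjugate for the Poisson rate, so λ | data ~ Gamma(22+45, 15+8) = Gamma(67, 23).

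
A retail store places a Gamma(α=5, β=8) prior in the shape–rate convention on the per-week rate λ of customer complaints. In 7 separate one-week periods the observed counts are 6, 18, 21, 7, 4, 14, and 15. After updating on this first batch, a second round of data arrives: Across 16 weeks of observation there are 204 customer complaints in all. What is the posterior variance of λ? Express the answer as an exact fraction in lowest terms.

294/961

Total count: 6 + 18 + 21 + 7 + 4 + 14 + 15 = 85.
Total exposure: 7 weeks.
After the first batch: Gamma(5 + 85, 8 + 7) = Gamma(90, 15).
Total count 204 over total exposure 16 weeks.
After the second batch: Gamma(90 + 204, 15 + 16) = Gamma(294, 31).
Posterior variance = α'/β'² = 294/961.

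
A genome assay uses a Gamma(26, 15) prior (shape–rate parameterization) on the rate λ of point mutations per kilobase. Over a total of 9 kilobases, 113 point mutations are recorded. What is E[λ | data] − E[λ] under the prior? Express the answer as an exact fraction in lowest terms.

Total count 113 over total exposure 9 kilobases.
Posterior: α' = 26 + 113 = 139, β' = 15 + 9 = 24.
Posterior mean = 139/24 = 139/24; prior mean = 26/15 = 26/15. Difference = 139/24 − 26/15 = 487/120.

487/120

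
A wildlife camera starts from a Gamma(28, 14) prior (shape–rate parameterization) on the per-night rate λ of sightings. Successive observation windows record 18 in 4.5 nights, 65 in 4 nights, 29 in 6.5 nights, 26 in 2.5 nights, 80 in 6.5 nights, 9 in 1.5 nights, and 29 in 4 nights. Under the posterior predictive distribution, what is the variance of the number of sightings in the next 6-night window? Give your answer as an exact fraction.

37488/841

Total count: 18 + 65 + 29 + 26 + 80 + 9 + 29 = 256.
Total exposure: 4.5 + 4 + 6.5 + 2.5 + 6.5 + 1.5 + 4 = 29.5 nights.
By Gamma–Poisson conjugacy, the posterior is Gamma(α + Σx, β + Σt) = Gamma(28 + 256, 14 + 29.5) = Gamma(284, 87/2).
The posterior predictive for a window of length T is Negative Binomial with variance T·α'·(β'+T)/β'² = 6·284·(99/2)/(7569/4) = 37488/841.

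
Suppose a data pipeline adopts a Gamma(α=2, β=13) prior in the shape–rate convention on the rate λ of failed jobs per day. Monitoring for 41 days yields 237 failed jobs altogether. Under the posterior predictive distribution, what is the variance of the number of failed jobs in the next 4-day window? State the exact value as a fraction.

13862/729

Total count 237 over total exposure 41 days.
The Gamma prior is conjugate for the Poisson rate, so λ | data ~ Gamma(2+237, 13+41) = Gamma(239, 54).
The posterior predictive for a window of length T is Negative Binomial with variance T·α'·(β'+T)/β'² = 4·239·58/2916 = 13862/729.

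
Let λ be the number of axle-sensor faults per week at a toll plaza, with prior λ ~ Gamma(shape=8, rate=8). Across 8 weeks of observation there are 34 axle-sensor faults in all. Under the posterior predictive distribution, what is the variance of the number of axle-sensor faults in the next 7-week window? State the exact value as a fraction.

3381/128

Total count 34 over total exposure 8 weeks.
Gamma(α, β) with Poisson data over total exposure Σt gives posterior Gamma(α+Σx, β+Σt) = Gamma(42, 16).
The posterior predictive for a window of length T is Negative Binomial with variance T·α'·(β'+T)/β'² = 7·42·23/256 = 3381/128.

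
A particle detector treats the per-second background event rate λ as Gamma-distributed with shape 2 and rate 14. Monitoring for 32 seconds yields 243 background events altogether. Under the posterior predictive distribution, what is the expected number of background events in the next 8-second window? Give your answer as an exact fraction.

980/23

Total count 243 over total exposure 32 seconds.
Conjugate update: add total count to the shape and total exposure to the rate, giving Gamma(245, 46).
Predictive mean over an 8-second window = T·E[λ|data] = 8·245/46 = 980/23.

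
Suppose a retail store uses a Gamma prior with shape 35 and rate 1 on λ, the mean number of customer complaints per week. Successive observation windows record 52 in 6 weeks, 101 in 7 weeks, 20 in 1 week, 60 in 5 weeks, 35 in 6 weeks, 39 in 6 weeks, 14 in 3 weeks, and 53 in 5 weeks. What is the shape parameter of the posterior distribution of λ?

Total count: 52 + 101 + 20 + 60 + 35 + 39 + 14 + 53 = 374.
Total exposure: 6 + 7 + 1 + 5 + 6 + 6 + 3 + 5 = 39 weeks.
By Gamma–Poisson conjugacy, the posterior is Gamma(α + Σx, β + Σt) = Gamma(35 + 374, 1 + 39) = Gamma(409, 40).

409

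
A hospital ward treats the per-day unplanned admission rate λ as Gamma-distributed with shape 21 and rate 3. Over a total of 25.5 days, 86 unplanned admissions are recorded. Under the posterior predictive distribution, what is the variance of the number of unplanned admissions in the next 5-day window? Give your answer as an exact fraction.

71690/3249

Total count 86 over total exposure 25.5 days.
The Gamma prior is conjugate for the Poisson rate, so λ | data ~ Gamma(21+86, 3+25.5) = Gamma(107, 57/2).
The posterior predictive for a window of length T is Negative Binomial with variance T·α'·(β'+T)/β'² = 5·107·(67/2)/(3249/4) = 71690/3249.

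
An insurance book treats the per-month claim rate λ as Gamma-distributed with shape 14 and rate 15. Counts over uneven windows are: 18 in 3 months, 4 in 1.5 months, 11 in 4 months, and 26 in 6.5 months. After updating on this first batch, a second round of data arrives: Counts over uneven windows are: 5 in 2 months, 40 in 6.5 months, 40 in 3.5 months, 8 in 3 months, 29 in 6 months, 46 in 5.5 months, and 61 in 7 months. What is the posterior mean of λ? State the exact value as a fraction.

Total count: 18 + 4 + 11 + 26 = 59.
Total exposure: 3 + 1.5 + 4 + 6.5 = 15 months.
After the first batch: Gamma(14 + 59, 15 + 15) = Gamma(73, 30).
Total count: 5 + 40 + 40 + 8 + 29 + 46 + 61 = 229.
Total exposure: 2 + 6.5 + 3.5 + 3 + 6 + 5.5 + 7 = 33.5 months.
After the second batch: Gamma(73 + 229, 30 + 33.5) = Gamma(302, 127/2).
Posterior mean = α'/β' = 302/(127/2) = 604/127.

604/127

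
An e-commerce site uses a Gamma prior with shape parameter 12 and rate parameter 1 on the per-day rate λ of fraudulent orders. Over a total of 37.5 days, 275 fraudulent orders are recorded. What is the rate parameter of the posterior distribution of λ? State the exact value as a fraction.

77/2

Total count 275 over total exposure 37.5 days.
By Gamma–Poisson conjugacy, the posterior is Gamma(α + Σx, β + Σt) = Gamma(12 + 275, 1 + 37.5) = Gamma(287, 77/2).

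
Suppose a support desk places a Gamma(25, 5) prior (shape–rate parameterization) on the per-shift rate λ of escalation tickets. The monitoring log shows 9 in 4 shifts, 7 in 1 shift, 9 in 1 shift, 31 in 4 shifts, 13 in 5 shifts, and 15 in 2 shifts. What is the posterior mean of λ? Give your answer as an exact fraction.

Total count: 9 + 7 + 9 + 31 + 13 + 15 = 84.
Total exposure: 4 + 1 + 1 + 4 + 5 + 2 = 17 shifts.
Gamma(α, β) with Poisson data over total exposure Σt gives posterior Gamma(α+Σx, β+Σt) = Gamma(109, 22).
Posterior mean = α'/β' = 109/22.

109/22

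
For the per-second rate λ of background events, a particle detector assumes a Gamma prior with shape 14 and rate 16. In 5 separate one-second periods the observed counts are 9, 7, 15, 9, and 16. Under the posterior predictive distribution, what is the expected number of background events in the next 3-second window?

Total count: 9 + 7 + 15 + 9 + 16 = 56.
Total exposure: 5 seconds.
Conjugate update: add total count to the shape and total exposure to the rate, giving Gamma(70, 21).
Predictive mean over a 3-second window = T·E[λ|data] = 3·70/21 = 10.

10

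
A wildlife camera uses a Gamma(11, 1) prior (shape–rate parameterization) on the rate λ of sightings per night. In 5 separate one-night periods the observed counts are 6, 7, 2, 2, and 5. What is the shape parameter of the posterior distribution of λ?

Total count: 6 + 7 + 2 + 2 + 5 = 22.
Total exposure: 5 nights.
Posterior: α' = 11 + 22 = 33, β' = 1 + 5 = 6.

33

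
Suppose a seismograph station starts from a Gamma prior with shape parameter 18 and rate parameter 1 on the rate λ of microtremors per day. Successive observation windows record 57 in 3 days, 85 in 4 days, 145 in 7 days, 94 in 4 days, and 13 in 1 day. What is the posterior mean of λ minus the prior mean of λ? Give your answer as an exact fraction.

13/5

Total count: 57 + 85 + 145 + 94 + 13 = 394.
Total exposure: 3 + 4 + 7 + 4 + 1 = 19 days.
By Gamma–Poisson conjugacy, the posterior is Gamma(α + Σx, β + Σt) = Gamma(18 + 394, 1 + 19) = Gamma(412, 20).
Posterior mean = 412/20 = 103/5; prior mean = 18/1 = 18. Difference = 103/5 − 18 = 13/5.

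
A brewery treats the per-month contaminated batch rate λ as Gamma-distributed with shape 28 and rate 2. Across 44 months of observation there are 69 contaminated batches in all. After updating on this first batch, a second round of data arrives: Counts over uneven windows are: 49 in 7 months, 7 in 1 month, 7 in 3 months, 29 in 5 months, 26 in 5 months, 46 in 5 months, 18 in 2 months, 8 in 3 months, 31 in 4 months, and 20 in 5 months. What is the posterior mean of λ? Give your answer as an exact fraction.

169/43

Total count 69 over total exposure 44 months.
After the first batch: Gamma(28 + 69, 2 + 44) = Gamma(97, 46).
Total count: 49 + 7 + 7 + 29 + 26 + 46 + 18 + 8 + 31 + 20 = 241.
Total exposure: 7 + 1 + 3 + 5 + 5 + 5 + 2 + 3 + 4 + 5 = 40 months.
After the second batch: Gamma(97 + 241, 46 + 40) = Gamma(338, 86).
Posterior mean = α'/β' = 338/86 = 169/43.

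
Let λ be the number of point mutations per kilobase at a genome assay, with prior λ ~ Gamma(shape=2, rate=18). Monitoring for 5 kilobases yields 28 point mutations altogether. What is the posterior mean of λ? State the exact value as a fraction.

30/23

Total count 28 over total exposure 5 kilobases.
Posterior: α' = 2 + 28 = 30, β' = 18 + 5 = 23.
Posterior mean = α'/β' = 30/23.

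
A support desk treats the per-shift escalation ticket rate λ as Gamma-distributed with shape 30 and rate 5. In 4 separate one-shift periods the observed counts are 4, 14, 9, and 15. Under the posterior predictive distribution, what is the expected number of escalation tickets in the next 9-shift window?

Total count: 4 + 14 + 9 + 15 = 42.
Total exposure: 4 shifts.
The Gamma prior is conjugate for the Poisson rate, so λ | data ~ Gamma(30+42, 5+4) = Gamma(72, 9).
Predictive mean over a 9-shift window = T·E[λ|data] = 9·72/9 = 72.

72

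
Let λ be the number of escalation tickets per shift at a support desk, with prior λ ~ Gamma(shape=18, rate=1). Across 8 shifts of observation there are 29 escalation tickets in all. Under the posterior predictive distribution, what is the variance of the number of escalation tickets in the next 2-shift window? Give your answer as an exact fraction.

Total count 29 over total exposure 8 shifts.
Conjugate update: add total count to the shape and total exposure to the rate, giving Gamma(47, 9).
The posterior predictive for a window of length T is Negative Binomial with variance T·α'·(β'+T)/β'² = 2·47·11/81 = 1034/81.

1034/81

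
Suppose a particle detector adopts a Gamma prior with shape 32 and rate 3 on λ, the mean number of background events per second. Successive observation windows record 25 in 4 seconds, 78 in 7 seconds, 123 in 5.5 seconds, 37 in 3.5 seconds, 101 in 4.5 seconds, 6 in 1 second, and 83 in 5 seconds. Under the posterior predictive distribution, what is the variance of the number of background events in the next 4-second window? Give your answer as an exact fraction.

Total count: 25 + 78 + 123 + 37 + 101 + 6 + 83 = 453.
Total exposure: 4 + 7 + 5.5 + 3.5 + 4.5 + 1 + 5 = 30.5 seconds.
Posterior: α' = 32 + 453 = 485, β' = 3 + 30.5 = 67/2.
The posterior predictive for a window of length T is Negative Binomial with variance T·α'·(β'+T)/β'² = 4·485·(75/2)/(4489/4) = 291000/4489.

291000/4489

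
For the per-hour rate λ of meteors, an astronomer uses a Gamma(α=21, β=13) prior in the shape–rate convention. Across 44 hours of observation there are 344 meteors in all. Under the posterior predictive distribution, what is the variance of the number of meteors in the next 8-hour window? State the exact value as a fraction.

Total count 344 over total exposure 44 hours.
Gamma(α, β) with Poisson data over total exposure Σt gives posterior Gamma(α+Σx, β+Σt) = Gamma(365, 57).
The posterior predictive for a window of length T is Negative Binomial with variance T·α'·(β'+T)/β'² = 8·365·65/3249 = 189800/3249.

189800/3249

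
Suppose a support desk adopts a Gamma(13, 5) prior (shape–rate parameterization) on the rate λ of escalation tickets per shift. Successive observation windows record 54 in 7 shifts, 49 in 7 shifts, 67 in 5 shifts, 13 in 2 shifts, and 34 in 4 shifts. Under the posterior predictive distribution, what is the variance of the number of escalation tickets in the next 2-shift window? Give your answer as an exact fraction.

736/45

Total count: 54 + 49 + 67 + 13 + 34 = 217.
Total exposure: 7 + 7 + 5 + 2 + 4 = 25 shifts.
The Gamma prior is conjugate for the Poisson rate, so λ | data ~ Gamma(13+217, 5+25) = Gamma(230, 30).
The posterior predictive for a window of length T is Negative Binomial with variance T·α'·(β'+T)/β'² = 2·230·32/900 = 736/45.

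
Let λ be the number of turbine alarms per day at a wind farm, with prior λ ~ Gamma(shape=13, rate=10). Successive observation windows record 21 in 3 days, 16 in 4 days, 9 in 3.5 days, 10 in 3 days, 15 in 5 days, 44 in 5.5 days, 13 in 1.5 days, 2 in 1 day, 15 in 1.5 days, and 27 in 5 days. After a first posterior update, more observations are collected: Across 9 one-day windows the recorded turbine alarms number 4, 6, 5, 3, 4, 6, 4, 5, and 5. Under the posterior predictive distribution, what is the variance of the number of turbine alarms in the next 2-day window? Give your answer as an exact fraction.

Total count: 21 + 16 + 9 + 10 + 15 + 44 + 13 + 2 + 15 + 27 = 172.
Total exposure: 3 + 4 + 3.5 + 3 + 5 + 5.5 + 1.5 + 1 + 1.5 + 5 = 33 days.
After the first batch: Gamma(13 + 172, 10 + 33) = Gamma(185, 43).
Total count: 4 + 6 + 5 + 3 + 4 + 6 + 4 + 5 + 5 = 42.
Total exposure: 9 days.
After the second batch: Gamma(185 + 42, 43 + 9) = Gamma(227, 52).
The posterior predictive for a window of length T is Negative Binomial with variance T·α'·(β'+T)/β'² = 2·227·54/2704 = 6129/676.

6129/676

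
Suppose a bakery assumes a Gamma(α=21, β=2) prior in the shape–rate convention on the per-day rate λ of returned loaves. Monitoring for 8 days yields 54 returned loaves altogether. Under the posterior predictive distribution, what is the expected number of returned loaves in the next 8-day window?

60

Total count 54 over total exposure 8 days.
Posterior: α' = 21 + 54 = 75, β' = 2 + 8 = 10.
Predictive mean over an 8-day window = T·E[λ|data] = 8·75/10 = 60.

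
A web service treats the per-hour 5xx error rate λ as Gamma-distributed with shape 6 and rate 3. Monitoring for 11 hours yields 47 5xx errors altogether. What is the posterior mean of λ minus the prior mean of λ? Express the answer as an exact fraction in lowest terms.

25/14

Total count 47 over total exposure 11 hours.
Conjugate update: add total count to the shape and total exposure to the rate, giving Gamma(53, 14).
Posterior mean = 53/14 = 53/14; prior mean = 6/3 = 2. Difference = 53/14 − 2 = 25/14.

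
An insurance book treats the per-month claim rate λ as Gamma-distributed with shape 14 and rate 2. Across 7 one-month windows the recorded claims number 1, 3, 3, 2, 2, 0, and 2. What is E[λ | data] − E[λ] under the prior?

Total count: 1 + 3 + 3 + 2 + 2 + 0 + 2 = 13.
Total exposure: 7 months.
By Gamma–Poisson conjugacy, the posterior is Gamma(α + Σx, β + Σt) = Gamma(14 + 13, 2 + 7) = Gamma(27, 9).
Posterior mean = 27/9 = 3; prior mean = 14/2 = 7. Difference = 3 − 7 = -4.

-4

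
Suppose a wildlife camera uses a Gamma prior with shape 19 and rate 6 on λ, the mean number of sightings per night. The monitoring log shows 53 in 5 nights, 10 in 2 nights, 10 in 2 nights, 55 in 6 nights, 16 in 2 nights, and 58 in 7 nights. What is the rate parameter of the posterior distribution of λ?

Total count: 53 + 10 + 10 + 55 + 16 + 58 = 202.
Total exposure: 5 + 2 + 2 + 6 + 2 + 7 = 24 nights.
Posterior: α' = 19 + 202 = 221, β' = 6 + 24 = 30.

30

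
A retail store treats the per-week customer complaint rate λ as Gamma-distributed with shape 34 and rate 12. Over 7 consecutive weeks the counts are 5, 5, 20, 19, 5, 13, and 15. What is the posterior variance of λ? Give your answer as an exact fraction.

116/361

Total count: 5 + 5 + 20 + 19 + 5 + 13 + 15 = 82.
Total exposure: 7 weeks.
Conjugate update: add total count to the shape and total exposure to the rate, giving Gamma(116, 19).
Posterior variance = α'/β'² = 116/361.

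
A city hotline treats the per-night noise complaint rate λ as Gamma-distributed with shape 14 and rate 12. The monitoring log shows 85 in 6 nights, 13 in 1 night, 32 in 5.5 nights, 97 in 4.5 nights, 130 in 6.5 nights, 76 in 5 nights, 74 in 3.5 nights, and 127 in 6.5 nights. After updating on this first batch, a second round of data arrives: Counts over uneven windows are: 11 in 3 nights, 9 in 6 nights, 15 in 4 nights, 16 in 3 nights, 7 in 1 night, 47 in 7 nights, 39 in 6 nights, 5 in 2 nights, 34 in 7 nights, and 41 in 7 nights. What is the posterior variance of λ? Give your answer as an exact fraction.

3488/37249

Total count: 85 + 13 + 32 + 97 + 130 + 76 + 74 + 127 = 634.
Total exposure: 6 + 1 + 5.5 + 4.5 + 6.5 + 5 + 3.5 + 6.5 = 38.5 nights.
After the first batch: Gamma(14 + 634, 12 + 38.5) = Gamma(648, 101/2).
Total count: 11 + 9 + 15 + 16 + 7 + 47 + 39 + 5 + 34 + 41 = 224.
Total exposure: 3 + 6 + 4 + 3 + 1 + 7 + 6 + 2 + 7 + 7 = 46 nights.
After the second batch: Gamma(648 + 224, 101/2 + 46) = Gamma(872, 193/2).
Posterior variance = α'/β'² = 872/(37249/4) = 3488/37249.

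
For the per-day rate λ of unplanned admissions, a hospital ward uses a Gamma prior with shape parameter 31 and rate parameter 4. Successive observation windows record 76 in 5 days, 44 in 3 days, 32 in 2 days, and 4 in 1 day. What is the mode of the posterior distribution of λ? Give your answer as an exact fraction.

62/5

Total count: 76 + 44 + 32 + 4 = 156.
Total exposure: 5 + 3 + 2 + 1 = 11 days.
Posterior: α' = 31 + 156 = 187, β' = 4 + 11 = 15.
Posterior mode = (α'−1)/β' = 186/15 = 62/5.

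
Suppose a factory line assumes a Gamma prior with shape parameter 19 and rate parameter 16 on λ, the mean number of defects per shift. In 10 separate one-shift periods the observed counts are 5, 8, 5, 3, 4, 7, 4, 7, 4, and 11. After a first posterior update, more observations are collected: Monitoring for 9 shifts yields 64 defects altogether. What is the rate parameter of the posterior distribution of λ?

35

Total count: 5 + 8 + 5 + 3 + 4 + 7 + 4 + 7 + 4 + 11 = 58.
Total exposure: 10 shifts.
After the first batch: Gamma(19 + 58, 16 + 10) = Gamma(77, 26).
Total count 64 over total exposure 9 shifts.
After the second batch: Gamma(77 + 64, 26 + 9) = Gamma(141, 35).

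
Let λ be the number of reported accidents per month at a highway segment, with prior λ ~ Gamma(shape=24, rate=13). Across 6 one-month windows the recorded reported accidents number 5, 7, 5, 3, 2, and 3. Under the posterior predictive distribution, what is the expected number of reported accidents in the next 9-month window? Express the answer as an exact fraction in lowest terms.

Total count: 5 + 7 + 5 + 3 + 2 + 3 = 25.
Total exposure: 6 months.
By Gamma–Poisson conjugacy, the posterior is Gamma(α + Σx, β + Σt) = Gamma(24 + 25, 13 + 6) = Gamma(49, 19).
Predictive mean over a 9-month window = T·E[λ|data] = 9·49/19 = 441/19.

441/19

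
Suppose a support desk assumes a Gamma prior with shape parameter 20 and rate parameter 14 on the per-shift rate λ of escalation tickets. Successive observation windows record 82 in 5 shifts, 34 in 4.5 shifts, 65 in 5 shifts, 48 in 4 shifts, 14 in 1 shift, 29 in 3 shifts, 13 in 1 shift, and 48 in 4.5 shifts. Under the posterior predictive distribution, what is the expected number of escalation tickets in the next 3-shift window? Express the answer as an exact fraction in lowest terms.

Total count: 82 + 34 + 65 + 48 + 14 + 29 + 13 + 48 = 333.
Total exposure: 5 + 4.5 + 5 + 4 + 1 + 3 + 1 + 4.5 = 28 shifts.
Gamma(α, β) with Poisson data over total exposure Σt gives posterior Gamma(α+Σx, β+Σt) = Gamma(353, 42).
Predictive mean over a 3-shift window = T·E[λ|data] = 3·353/42 = 353/14.

353/14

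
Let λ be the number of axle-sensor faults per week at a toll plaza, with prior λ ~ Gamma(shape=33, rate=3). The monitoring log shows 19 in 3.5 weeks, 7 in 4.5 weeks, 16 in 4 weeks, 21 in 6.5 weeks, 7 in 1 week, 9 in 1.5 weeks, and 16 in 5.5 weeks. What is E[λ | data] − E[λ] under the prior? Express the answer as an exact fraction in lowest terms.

Total count: 19 + 7 + 16 + 21 + 7 + 9 + 16 = 95.
Total exposure: 3.5 + 4.5 + 4 + 6.5 + 1 + 1.5 + 5.5 = 26.5 weeks.
The Gamma prior is conjugate for the Poisson rate, so λ | data ~ Gamma(33+95, 3+26.5) = Gamma(128, 59/2).
Posterior mean = 128/(59/2) = 256/59; prior mean = 33/3 = 11. Difference = 256/59 − 11 = -393/59.

-393/59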